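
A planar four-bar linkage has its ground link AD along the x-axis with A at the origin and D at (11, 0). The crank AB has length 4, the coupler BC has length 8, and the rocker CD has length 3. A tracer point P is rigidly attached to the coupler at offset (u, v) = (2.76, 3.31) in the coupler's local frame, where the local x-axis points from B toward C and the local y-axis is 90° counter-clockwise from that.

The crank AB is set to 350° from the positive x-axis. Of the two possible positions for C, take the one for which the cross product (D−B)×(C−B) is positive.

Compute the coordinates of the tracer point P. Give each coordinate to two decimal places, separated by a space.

A=(0,0), D=(11.00,0)
B = A + 4.00·(cos350°, sin350°) = (3.9392, -0.6946)
|BD| = 7.0949
circle(B,8.00) ∩ circle(D,3.00): a=7.4235, h=2.9819
  candidates: C₊=(11.0351,2.9998) cross=21.156; C₋=(11.6190,-2.9354) cross=-21.156
  mode + wants cross > 0 → take C=(11.0351,2.9998) (cross=21.156)
ex = (C−B)/|BC| = (0.8870,0.4618); ey = (-0.4618,0.8870)
P = B + 2.76·ex + 3.31·ey = (4.8588,3.5159)

4.86 3.52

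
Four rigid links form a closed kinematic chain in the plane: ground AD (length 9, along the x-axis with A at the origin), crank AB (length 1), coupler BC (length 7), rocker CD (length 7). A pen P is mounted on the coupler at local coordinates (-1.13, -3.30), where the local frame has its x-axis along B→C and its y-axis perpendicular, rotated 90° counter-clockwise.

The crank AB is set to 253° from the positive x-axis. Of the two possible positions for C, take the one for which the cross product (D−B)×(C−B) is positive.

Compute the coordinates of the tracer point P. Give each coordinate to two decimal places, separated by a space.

A=(0,0), D=(9.00,0)
B = A + 1.00·(cos253°, sin253°) = (-0.2924, -0.9563)
|BD| = 9.3415
circle(B,7.00) ∩ circle(D,7.00): a=4.6707, h=5.2139
  candidates: C₊=(3.8201,4.7083) cross=48.705; C₋=(4.8876,-5.6646) cross=-48.705
  mode + wants cross > 0 → take C=(3.8201,4.7083) (cross=48.705)
ex = (C−B)/|BC| = (0.5875,0.8092); ey = (-0.8092,0.5875)
P = B + -1.13·ex + -3.30·ey = (1.7142,-3.8095)

1.71 -3.81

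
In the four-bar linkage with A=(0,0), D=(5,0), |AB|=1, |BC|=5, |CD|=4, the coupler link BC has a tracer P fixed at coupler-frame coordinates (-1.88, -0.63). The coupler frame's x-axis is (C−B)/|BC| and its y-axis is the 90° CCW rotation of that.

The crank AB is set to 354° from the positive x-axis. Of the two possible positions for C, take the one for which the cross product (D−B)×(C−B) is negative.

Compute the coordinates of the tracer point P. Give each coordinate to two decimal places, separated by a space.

-0.70 0.92

A=(0,0), D=(5.00,0)
B = A + 1.00·(cos354°, sin354°) = (0.9945, -0.1045)
|BD| = 4.0068
circle(B,5.00) ∩ circle(D,4.00): a=3.1265, h=3.9019
  candidates: C₊=(4.0182,3.8776) cross=15.634; C₋=(4.2217,-3.9236) cross=-15.634
  mode - wants cross < 0 → take C=(4.2217,-3.9236) (cross=-15.634)
ex = (C−B)/|BC| = (0.6454,-0.7638); ey = (0.7638,0.6454)
P = B + -1.88·ex + -0.63·ey = (-0.7001,0.9248)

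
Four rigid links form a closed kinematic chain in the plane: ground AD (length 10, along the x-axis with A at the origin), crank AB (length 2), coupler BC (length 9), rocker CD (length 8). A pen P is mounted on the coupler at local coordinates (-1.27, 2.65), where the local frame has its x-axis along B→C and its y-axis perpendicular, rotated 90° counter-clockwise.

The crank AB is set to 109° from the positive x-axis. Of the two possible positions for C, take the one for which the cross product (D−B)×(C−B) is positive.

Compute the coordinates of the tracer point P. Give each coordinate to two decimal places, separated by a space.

A=(0,0), D=(10.00,0)
B = A + 2.00·(cos109°, sin109°) = (-0.6511, 1.8910)
|BD| = 10.8177
circle(B,9.00) ∩ circle(D,8.00): a=6.1946, h=6.5289
  candidates: C₊=(6.5894,7.2366) cross=70.628; C₋=(4.3068,-5.6202) cross=-70.628
  mode + wants cross > 0 → take C=(6.5894,7.2366) (cross=70.628)
ex = (C−B)/|BC| = (0.8045,0.5939); ey = (-0.5939,0.8045)
P = B + -1.27·ex + 2.65·ey = (-3.2468,3.2687)

-3.25 3.27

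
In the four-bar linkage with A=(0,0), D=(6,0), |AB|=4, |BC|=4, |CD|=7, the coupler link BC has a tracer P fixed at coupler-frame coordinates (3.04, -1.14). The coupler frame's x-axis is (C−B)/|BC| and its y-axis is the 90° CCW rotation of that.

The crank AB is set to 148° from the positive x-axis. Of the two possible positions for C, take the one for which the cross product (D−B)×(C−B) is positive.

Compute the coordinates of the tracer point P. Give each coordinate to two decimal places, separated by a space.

A=(0,0), D=(6.00,0)
B = A + 4.00·(cos148°, sin148°) = (-3.3922, 2.1197)
|BD| = 9.6284
circle(B,4.00) ∩ circle(D,7.00): a=3.1005, h=2.5272
  candidates: C₊=(0.1886,3.9023) cross=24.333; C₋=(-0.9241,-1.0281) cross=-24.333
  mode + wants cross > 0 → take C=(0.1886,3.9023) (cross=24.333)
ex = (C−B)/|BC| = (0.8952,0.4457); ey = (-0.4457,0.8952)
P = B + 3.04·ex + -1.14·ey = (-0.1627,2.4539)

-0.16 2.45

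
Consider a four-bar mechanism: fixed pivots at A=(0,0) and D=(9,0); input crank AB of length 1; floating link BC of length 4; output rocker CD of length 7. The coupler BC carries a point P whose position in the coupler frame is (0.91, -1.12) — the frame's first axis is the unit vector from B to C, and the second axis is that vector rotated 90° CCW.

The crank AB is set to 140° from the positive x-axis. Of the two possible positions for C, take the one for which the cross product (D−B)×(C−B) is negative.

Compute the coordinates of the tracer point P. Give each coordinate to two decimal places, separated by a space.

A=(0,0), D=(9.00,0)
B = A + 1.00·(cos140°, sin140°) = (-0.7660, 0.6428)
|BD| = 9.7872
circle(B,4.00) ∩ circle(D,7.00): a=3.2077, h=2.3897
  candidates: C₊=(2.5917,2.8166) cross=23.388; C₋=(2.2778,-1.9524) cross=-23.388
  mode - wants cross < 0 → take C=(2.2778,-1.9524) (cross=-23.388)
ex = (C−B)/|BC| = (0.7610,-0.6488); ey = (0.6488,0.7610)
P = B + 0.91·ex + -1.12·ey = (-0.8002,-0.7999)

-0.80 -0.80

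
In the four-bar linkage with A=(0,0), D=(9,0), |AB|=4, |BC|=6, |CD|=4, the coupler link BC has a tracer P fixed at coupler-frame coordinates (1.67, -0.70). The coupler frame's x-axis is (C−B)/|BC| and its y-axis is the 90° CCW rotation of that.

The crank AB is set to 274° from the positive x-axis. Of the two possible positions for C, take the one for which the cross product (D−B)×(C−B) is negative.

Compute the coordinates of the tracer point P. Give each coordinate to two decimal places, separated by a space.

A=(0,0), D=(9.00,0)
B = A + 4.00·(cos274°, sin274°) = (0.2790, -3.9903)
|BD| = 9.5905
circle(B,6.00) ∩ circle(D,4.00): a=5.8379, h=1.3851
  candidates: C₊=(5.0114,-0.3018) cross=13.283; C₋=(6.1640,-2.8208) cross=-13.283
  mode - wants cross < 0 → take C=(6.1640,-2.8208) (cross=-13.283)
ex = (C−B)/|BC| = (0.9808,0.1949); ey = (-0.1949,0.9808)
P = B + 1.67·ex + -0.70·ey = (2.0534,-4.3513)

2.05 -4.35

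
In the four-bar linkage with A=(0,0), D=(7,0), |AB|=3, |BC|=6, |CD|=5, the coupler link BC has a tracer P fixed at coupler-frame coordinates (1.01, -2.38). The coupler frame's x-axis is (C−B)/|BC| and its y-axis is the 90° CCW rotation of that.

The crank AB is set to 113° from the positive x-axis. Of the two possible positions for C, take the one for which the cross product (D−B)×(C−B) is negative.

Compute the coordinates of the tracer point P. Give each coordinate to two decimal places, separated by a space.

-2.47 0.52

A=(0,0), D=(7.00,0)
B = A + 3.00·(cos113°, sin113°) = (-1.1722, 2.7615)
|BD| = 8.6262
circle(B,6.00) ∩ circle(D,5.00): a=4.9507, h=3.3898
  candidates: C₊=(4.6031,4.3881) cross=29.241; C₋=(2.4328,-2.0348) cross=-29.241
  mode - wants cross < 0 → take C=(2.4328,-2.0348) (cross=-29.241)
ex = (C−B)/|BC| = (0.6008,-0.7994); ey = (0.7994,0.6008)
P = B + 1.01·ex + -2.38·ey = (-2.4679,0.5242)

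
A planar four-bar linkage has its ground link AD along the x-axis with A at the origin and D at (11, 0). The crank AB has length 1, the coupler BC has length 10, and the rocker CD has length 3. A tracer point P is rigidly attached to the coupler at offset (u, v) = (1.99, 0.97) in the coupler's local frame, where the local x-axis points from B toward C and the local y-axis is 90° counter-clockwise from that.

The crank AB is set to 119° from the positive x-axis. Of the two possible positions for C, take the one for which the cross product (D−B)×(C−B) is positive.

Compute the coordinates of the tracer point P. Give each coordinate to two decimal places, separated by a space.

A=(0,0), D=(11.00,0)
B = A + 1.00·(cos119°, sin119°) = (-0.4848, 0.8746)
|BD| = 11.5181
circle(B,10.00) ∩ circle(D,3.00): a=9.7093, h=2.3934
  candidates: C₊=(9.3783,2.5239) cross=27.568; C₋=(9.0148,-2.2492) cross=-27.568
  mode + wants cross > 0 → take C=(9.3783,2.5239) (cross=27.568)
ex = (C−B)/|BC| = (0.9863,0.1649); ey = (-0.1649,0.9863)
P = B + 1.99·ex + 0.97·ey = (1.3180,2.1595)

1.32 2.16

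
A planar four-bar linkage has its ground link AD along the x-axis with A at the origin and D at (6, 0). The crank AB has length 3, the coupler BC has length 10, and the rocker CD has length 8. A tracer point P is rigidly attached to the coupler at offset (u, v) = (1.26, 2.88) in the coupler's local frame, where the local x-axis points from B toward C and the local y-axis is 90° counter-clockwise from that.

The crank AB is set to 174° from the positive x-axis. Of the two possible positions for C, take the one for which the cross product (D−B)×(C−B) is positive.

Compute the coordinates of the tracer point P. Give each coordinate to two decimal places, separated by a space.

A=(0,0), D=(6.00,0)
B = A + 3.00·(cos174°, sin174°) = (-2.9836, 0.3136)
|BD| = 8.9890
circle(B,10.00) ∩ circle(D,8.00): a=6.4970, h=7.6019
  candidates: C₊=(3.7746,7.6843) cross=68.334; C₋=(3.2442,-7.5104) cross=-68.334
  mode + wants cross > 0 → take C=(3.7746,7.6843) (cross=68.334)
ex = (C−B)/|BC| = (0.6758,0.7371); ey = (-0.7371,0.6758)
P = B + 1.26·ex + 2.88·ey = (-4.2548,3.1887)

-4.25 3.19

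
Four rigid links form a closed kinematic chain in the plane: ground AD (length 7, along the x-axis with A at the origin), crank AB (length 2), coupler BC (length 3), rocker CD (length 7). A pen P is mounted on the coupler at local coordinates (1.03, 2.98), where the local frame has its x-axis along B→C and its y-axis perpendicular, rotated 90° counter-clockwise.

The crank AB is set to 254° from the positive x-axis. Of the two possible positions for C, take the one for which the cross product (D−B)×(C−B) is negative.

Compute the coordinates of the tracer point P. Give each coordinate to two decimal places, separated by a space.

A=(0,0), D=(7.00,0)
B = A + 2.00·(cos254°, sin254°) = (-0.5513, -1.9225)
|BD| = 7.7922
circle(B,3.00) ∩ circle(D,7.00): a=1.3294, h=2.6894
  candidates: C₊=(0.0735,1.0117) cross=20.956; C₋=(1.4006,-4.2008) cross=-20.956
  mode - wants cross < 0 → take C=(1.4006,-4.2008) (cross=-20.956)
ex = (C−B)/|BC| = (0.6506,-0.7594); ey = (0.7594,0.6506)
P = B + 1.03·ex + 2.98·ey = (2.3819,-0.7659)

2.38 -0.77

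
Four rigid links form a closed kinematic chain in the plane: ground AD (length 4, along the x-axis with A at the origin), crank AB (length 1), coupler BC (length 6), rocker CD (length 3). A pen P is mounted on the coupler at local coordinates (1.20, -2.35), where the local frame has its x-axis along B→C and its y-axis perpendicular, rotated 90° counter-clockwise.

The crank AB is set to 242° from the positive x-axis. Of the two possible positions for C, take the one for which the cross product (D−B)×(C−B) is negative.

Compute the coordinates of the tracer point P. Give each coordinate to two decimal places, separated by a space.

A=(0,0), D=(4.00,0)
B = A + 1.00·(cos242°, sin242°) = (-0.4695, -0.8829)
|BD| = 4.5559
circle(B,6.00) ∩ circle(D,3.00): a=5.2411, h=2.9207
  candidates: C₊=(4.1063,2.9981) cross=13.306; C₋=(5.2383,-2.7325) cross=-13.306
  mode - wants cross < 0 → take C=(5.2383,-2.7325) (cross=-13.306)
ex = (C−B)/|BC| = (0.9513,-0.3083); ey = (0.3083,0.9513)
P = B + 1.20·ex + -2.35·ey = (-0.0523,-3.4884)

-0.05 -3.49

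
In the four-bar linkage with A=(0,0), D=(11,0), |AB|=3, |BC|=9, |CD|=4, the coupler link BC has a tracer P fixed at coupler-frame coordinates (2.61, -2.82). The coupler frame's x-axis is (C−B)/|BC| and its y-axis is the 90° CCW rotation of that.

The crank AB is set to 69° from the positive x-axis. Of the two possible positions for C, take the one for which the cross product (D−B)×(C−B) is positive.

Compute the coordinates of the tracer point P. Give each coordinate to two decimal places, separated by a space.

4.00 0.31

A=(0,0), D=(11.00,0)
B = A + 3.00·(cos69°, sin69°) = (1.0751, 2.8007)
|BD| = 10.3125
circle(B,9.00) ∩ circle(D,4.00): a=8.3078, h=3.4614
  candidates: C₊=(10.0107,3.8757) cross=35.695; C₋=(8.1306,-2.7868) cross=-35.695
  mode + wants cross > 0 → take C=(10.0107,3.8757) (cross=35.695)
ex = (C−B)/|BC| = (0.9928,0.1194); ey = (-0.1194,0.9928)
P = B + 2.61·ex + -2.82·ey = (4.0032,0.3127)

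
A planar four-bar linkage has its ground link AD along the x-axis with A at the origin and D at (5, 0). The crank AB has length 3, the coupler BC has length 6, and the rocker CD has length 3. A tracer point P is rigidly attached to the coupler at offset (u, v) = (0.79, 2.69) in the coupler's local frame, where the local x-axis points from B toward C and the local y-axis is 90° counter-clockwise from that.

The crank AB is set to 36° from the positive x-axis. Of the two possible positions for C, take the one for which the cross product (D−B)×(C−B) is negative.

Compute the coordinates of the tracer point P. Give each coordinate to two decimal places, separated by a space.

4.90 3.08

A=(0,0), D=(5.00,0)
B = A + 3.00·(cos36°, sin36°) = (2.4271, 1.7634)
|BD| = 3.1192
circle(B,6.00) ∩ circle(D,3.00): a=5.8876, h=1.1558
  candidates: C₊=(7.9370,-0.6116) cross=3.605; C₋=(6.6302,-2.5184) cross=-3.605
  mode - wants cross < 0 → take C=(6.6302,-2.5184) (cross=-3.605)
ex = (C−B)/|BC| = (0.7005,-0.7136); ey = (0.7136,0.7005)
P = B + 0.79·ex + 2.69·ey = (4.9001,3.0840)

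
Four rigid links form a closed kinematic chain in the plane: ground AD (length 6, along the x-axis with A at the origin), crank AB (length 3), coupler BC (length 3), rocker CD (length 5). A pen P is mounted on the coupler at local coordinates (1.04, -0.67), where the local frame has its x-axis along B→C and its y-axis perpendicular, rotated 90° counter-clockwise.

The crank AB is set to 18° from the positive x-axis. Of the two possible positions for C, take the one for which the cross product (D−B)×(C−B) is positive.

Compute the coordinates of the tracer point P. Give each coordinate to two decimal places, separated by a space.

A=(0,0), D=(6.00,0)
B = A + 3.00·(cos18°, sin18°) = (2.8532, 0.9271)
|BD| = 3.2805
circle(B,3.00) ∩ circle(D,5.00): a=-0.7983, h=2.8918
  candidates: C₊=(2.9046,3.9266) cross=9.487; C₋=(1.2702,-1.6213) cross=-9.487
  mode + wants cross > 0 → take C=(2.9046,3.9266) (cross=9.487)
ex = (C−B)/|BC| = (0.0171,0.9999); ey = (-0.9999,0.0171)
P = B + 1.04·ex + -0.67·ey = (3.5409,1.9554)

3.54 1.96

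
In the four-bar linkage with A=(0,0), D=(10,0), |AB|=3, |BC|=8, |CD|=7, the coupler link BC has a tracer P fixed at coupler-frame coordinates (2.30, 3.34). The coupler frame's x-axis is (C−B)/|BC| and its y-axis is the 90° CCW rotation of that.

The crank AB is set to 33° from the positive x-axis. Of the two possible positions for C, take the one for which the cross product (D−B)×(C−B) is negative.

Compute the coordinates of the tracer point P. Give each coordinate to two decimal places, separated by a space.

A=(0,0), D=(10.00,0)
B = A + 3.00·(cos33°, sin33°) = (2.5160, 1.6339)
|BD| = 7.6603
circle(B,8.00) ∩ circle(D,7.00): a=4.8092, h=6.3931
  candidates: C₊=(8.5782,6.8541) cross=48.973; C₋=(5.8509,-5.6378) cross=-48.973
  mode - wants cross < 0 → take C=(5.8509,-5.6378) (cross=-48.973)
ex = (C−B)/|BC| = (0.4169,-0.9090); ey = (0.9090,0.4169)
P = B + 2.30·ex + 3.34·ey = (6.5108,0.9356)

6.51 0.94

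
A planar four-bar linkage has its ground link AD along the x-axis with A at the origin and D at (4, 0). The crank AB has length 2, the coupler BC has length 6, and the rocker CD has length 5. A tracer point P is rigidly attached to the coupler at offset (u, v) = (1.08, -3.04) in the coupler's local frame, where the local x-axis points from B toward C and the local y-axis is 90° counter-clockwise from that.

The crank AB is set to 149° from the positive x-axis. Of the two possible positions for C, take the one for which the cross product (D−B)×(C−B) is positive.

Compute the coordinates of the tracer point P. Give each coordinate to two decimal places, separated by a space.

A=(0,0), D=(4.00,0)
B = A + 2.00·(cos149°, sin149°) = (-1.7143, 1.0301)
|BD| = 5.8064
circle(B,6.00) ∩ circle(D,5.00): a=3.8504, h=4.6015
  candidates: C₊=(2.8914,4.8755) cross=26.718; C₋=(1.2587,-4.1815) cross=-26.718
  mode + wants cross > 0 → take C=(2.8914,4.8755) (cross=26.718)
ex = (C−B)/|BC| = (0.7676,0.6409); ey = (-0.6409,0.7676)
P = B + 1.08·ex + -3.04·ey = (1.0631,-0.6113)

1.06 -0.61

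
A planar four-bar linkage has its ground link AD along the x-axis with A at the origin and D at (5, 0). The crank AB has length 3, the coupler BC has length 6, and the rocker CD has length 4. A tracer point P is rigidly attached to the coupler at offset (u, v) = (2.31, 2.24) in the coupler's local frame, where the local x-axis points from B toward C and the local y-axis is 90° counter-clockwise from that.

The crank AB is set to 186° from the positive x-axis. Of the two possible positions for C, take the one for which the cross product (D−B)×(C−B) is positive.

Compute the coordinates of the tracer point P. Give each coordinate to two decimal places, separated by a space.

-2.17 2.80

A=(0,0), D=(5.00,0)
B = A + 3.00·(cos186°, sin186°) = (-2.9836, -0.3136)
|BD| = 7.9897
circle(B,6.00) ∩ circle(D,4.00): a=5.2465, h=2.9111
  candidates: C₊=(2.1446,2.8012) cross=23.259; C₋=(2.3731,-3.0165) cross=-23.259
  mode + wants cross > 0 → take C=(2.1446,2.8012) (cross=23.259)
ex = (C−B)/|BC| = (0.8547,0.5191); ey = (-0.5191,0.8547)
P = B + 2.31·ex + 2.24·ey = (-2.1721,2.8001)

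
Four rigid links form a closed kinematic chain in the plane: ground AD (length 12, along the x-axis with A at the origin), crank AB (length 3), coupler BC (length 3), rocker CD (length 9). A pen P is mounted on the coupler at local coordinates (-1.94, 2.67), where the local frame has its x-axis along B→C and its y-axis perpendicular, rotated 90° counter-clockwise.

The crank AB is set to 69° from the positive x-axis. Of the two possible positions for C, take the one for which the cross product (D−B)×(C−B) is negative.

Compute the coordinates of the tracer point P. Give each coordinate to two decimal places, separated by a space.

1.86 6.01

A=(0,0), D=(12.00,0)
B = A + 3.00·(cos69°, sin69°) = (1.0751, 2.8007)
|BD| = 11.2782
circle(B,3.00) ∩ circle(D,9.00): a=2.4471, h=1.7354
  candidates: C₊=(3.8765,3.8741) cross=19.573; C₋=(3.0146,0.5120) cross=-19.573
  mode - wants cross < 0 → take C=(3.0146,0.5120) (cross=-19.573)
ex = (C−B)/|BC| = (0.6465,-0.7629); ey = (0.7629,0.6465)
P = B + -1.94·ex + 2.67·ey = (1.8579,6.0069)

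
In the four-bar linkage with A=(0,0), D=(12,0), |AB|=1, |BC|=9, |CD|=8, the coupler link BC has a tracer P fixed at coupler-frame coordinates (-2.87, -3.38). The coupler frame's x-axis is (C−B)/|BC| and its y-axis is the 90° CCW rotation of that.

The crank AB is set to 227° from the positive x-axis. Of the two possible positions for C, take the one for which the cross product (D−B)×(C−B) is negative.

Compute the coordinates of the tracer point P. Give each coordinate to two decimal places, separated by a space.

-4.98 -1.82

A=(0,0), D=(12.00,0)
B = A + 1.00·(cos227°, sin227°) = (-0.6820, -0.7314)
|BD| = 12.7031
circle(B,9.00) ∩ circle(D,8.00): a=7.0207, h=5.6312
  candidates: C₊=(6.0028,5.2947) cross=71.533; C₋=(6.6512,-5.9490) cross=-71.533
  mode - wants cross < 0 → take C=(6.6512,-5.9490) (cross=-71.533)
ex = (C−B)/|BC| = (0.8148,-0.5797); ey = (0.5797,0.8148)
P = B + -2.87·ex + -3.38·ey = (-4.9800,-1.8215)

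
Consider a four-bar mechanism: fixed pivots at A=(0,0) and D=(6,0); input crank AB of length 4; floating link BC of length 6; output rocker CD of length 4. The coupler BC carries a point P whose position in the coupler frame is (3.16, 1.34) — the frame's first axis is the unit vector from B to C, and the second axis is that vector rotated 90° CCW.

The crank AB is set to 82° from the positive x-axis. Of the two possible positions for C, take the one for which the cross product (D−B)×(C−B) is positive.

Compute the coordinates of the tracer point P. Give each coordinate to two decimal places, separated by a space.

3.72 5.30

A=(0,0), D=(6.00,0)
B = A + 4.00·(cos82°, sin82°) = (0.5567, 3.9611)
|BD| = 6.7320
circle(B,6.00) ∩ circle(D,4.00): a=4.8514, h=3.5304
  candidates: C₊=(6.5567,3.9611) cross=23.766; C₋=(2.4022,-1.7481) cross=-23.766
  mode + wants cross > 0 → take C=(6.5567,3.9611) (cross=23.766)
ex = (C−B)/|BC| = (1.0000,0.0000); ey = (-0.0000,1.0000)
P = B + 3.16·ex + 1.34·ey = (3.7167,5.3011)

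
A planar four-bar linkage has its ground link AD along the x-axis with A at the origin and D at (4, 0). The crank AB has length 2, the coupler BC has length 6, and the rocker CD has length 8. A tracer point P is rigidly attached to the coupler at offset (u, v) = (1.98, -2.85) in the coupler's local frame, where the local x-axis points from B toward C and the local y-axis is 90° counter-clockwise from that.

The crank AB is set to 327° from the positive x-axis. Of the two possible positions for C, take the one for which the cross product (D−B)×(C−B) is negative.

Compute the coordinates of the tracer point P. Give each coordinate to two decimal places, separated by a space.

A=(0,0), D=(4.00,0)
B = A + 2.00·(cos327°, sin327°) = (1.6773, -1.0893)
|BD| = 2.5654
circle(B,6.00) ∩ circle(D,8.00): a=-4.1745, h=4.3097
  candidates: C₊=(-3.9321,1.0401) cross=11.056; C₋=(-0.2723,-6.7637) cross=-11.056
  mode - wants cross < 0 → take C=(-0.2723,-6.7637) (cross=-11.056)
ex = (C−B)/|BC| = (-0.3249,-0.9457); ey = (0.9457,-0.3249)
P = B + 1.98·ex + -2.85·ey = (-1.6614,-2.0358)

-1.66 -2.04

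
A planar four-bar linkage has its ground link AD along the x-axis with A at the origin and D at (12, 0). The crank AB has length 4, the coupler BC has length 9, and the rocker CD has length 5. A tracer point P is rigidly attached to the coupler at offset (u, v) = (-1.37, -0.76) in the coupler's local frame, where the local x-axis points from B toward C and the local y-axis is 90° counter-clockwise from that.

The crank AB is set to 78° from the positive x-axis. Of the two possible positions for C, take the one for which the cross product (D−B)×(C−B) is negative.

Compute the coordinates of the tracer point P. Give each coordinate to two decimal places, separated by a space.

-0.69 4.27

A=(0,0), D=(12.00,0)
B = A + 4.00·(cos78°, sin78°) = (0.8316, 3.9126)
|BD| = 11.8339
circle(B,9.00) ∩ circle(D,5.00): a=8.2830, h=3.5202
  candidates: C₊=(9.8127,4.4962) cross=41.657; C₋=(7.4850,-2.1482) cross=-41.657
  mode - wants cross < 0 → take C=(7.4850,-2.1482) (cross=-41.657)
ex = (C−B)/|BC| = (0.7393,-0.6734); ey = (0.6734,0.7393)
P = B + -1.37·ex + -0.76·ey = (-0.6929,4.2733)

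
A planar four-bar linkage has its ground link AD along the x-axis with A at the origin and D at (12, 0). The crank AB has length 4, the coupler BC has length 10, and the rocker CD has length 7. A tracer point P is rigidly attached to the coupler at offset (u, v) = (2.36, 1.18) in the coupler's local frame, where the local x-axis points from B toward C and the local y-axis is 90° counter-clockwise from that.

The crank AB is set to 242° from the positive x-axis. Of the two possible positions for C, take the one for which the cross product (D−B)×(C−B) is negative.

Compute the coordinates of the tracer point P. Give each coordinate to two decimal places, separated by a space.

0.68 -2.88

A=(0,0), D=(12.00,0)
B = A + 4.00·(cos242°, sin242°) = (-1.8779, -3.5318)
|BD| = 14.3202
circle(B,10.00) ∩ circle(D,7.00): a=8.9408, h=4.4790
  candidates: C₊=(5.6821,3.0140) cross=64.141; C₋=(7.8914,-5.6674) cross=-64.141
  mode - wants cross < 0 → take C=(7.8914,-5.6674) (cross=-64.141)
ex = (C−B)/|BC| = (0.9769,-0.2136); ey = (0.2136,0.9769)
P = B + 2.36·ex + 1.18·ey = (0.6797,-2.8830)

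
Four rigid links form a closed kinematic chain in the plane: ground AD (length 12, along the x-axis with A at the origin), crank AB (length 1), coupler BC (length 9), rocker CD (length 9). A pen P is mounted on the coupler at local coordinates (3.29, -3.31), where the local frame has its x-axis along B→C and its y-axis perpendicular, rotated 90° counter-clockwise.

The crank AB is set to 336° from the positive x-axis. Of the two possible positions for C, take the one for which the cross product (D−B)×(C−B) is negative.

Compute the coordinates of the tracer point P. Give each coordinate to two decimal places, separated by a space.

A=(0,0), D=(12.00,0)
B = A + 1.00·(cos336°, sin336°) = (0.9135, -0.4067)
|BD| = 11.0939
circle(B,9.00) ∩ circle(D,9.00): a=5.5470, h=7.0874
  candidates: C₊=(6.1969,6.8793) cross=78.627; C₋=(6.7166,-7.2860) cross=-78.627
  mode - wants cross < 0 → take C=(6.7166,-7.2860) (cross=-78.627)
ex = (C−B)/|BC| = (0.6448,-0.7644); ey = (0.7644,0.6448)
P = B + 3.29·ex + -3.31·ey = (0.5048,-5.0557)

0.50 -5.06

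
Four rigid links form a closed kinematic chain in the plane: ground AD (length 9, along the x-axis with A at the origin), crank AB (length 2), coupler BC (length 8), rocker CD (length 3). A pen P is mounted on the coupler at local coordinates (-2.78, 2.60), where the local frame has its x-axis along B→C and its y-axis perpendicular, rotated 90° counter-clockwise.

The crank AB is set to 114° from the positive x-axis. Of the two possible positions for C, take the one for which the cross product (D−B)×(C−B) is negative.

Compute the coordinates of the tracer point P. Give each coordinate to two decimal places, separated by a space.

-2.23 5.36

A=(0,0), D=(9.00,0)
B = A + 2.00·(cos114°, sin114°) = (-0.8135, 1.8271)
|BD| = 9.9821
circle(B,8.00) ∩ circle(D,3.00): a=7.7460, h=1.9999
  candidates: C₊=(7.1677,2.3754) cross=19.964; C₋=(6.4356,-1.5569) cross=-19.964
  mode - wants cross < 0 → take C=(6.4356,-1.5569) (cross=-19.964)
ex = (C−B)/|BC| = (0.9061,-0.4230); ey = (0.4230,0.9061)
P = B + -2.78·ex + 2.60·ey = (-2.2327,5.3590)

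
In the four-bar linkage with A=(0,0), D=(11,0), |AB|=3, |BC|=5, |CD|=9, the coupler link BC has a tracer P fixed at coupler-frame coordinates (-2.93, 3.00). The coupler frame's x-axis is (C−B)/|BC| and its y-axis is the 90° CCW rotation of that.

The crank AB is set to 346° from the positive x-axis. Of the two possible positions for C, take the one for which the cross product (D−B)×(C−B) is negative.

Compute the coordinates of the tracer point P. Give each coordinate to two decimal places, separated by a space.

5.23 2.77

A=(0,0), D=(11.00,0)
B = A + 3.00·(cos346°, sin346°) = (2.9109, -0.7258)
|BD| = 8.1216
circle(B,5.00) ∩ circle(D,9.00): a=0.6132, h=4.9623
  candidates: C₊=(3.0782,4.2714) cross=40.301; C₋=(3.9651,-5.6134) cross=-40.301
  mode - wants cross < 0 → take C=(3.9651,-5.6134) (cross=-40.301)
ex = (C−B)/|BC| = (0.2108,-0.9775); ey = (0.9775,0.2108)
P = B + -2.93·ex + 3.00·ey = (5.2257,2.7709)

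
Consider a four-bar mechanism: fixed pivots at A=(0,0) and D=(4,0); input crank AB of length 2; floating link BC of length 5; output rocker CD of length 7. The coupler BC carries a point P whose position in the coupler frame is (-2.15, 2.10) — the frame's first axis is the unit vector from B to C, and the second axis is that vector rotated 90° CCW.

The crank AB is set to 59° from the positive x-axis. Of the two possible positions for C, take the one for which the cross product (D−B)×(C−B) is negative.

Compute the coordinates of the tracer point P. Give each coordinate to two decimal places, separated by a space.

4.02 1.44

A=(0,0), D=(4.00,0)
B = A + 2.00·(cos59°, sin59°) = (1.0301, 1.7143)
|BD| = 3.4292
circle(B,5.00) ∩ circle(D,7.00): a=-1.7848, h=4.6706
  candidates: C₊=(1.8193,6.6517) cross=16.016; C₋=(-2.8506,-1.4385) cross=-16.016
  mode - wants cross < 0 → take C=(-2.8506,-1.4385) (cross=-16.016)
ex = (C−B)/|BC| = (-0.7761,-0.6306); ey = (0.6306,-0.7761)
P = B + -2.15·ex + 2.10·ey = (4.0230,1.4402)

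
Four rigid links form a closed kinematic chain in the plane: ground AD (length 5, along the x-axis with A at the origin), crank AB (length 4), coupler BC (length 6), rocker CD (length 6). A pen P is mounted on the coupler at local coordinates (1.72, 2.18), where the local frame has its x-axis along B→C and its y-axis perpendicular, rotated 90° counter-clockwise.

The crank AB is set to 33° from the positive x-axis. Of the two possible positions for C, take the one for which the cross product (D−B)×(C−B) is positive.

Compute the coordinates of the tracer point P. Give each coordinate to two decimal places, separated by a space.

A=(0,0), D=(5.00,0)
B = A + 4.00·(cos33°, sin33°) = (3.3547, 2.1786)
|BD| = 2.7301
circle(B,6.00) ∩ circle(D,6.00): a=1.3650, h=5.8427
  candidates: C₊=(8.8397,4.6105) cross=15.951; C₋=(-0.4851,-2.4319) cross=-15.951
  mode + wants cross > 0 → take C=(8.8397,4.6105) (cross=15.951)
ex = (C−B)/|BC| = (0.9142,0.4053); ey = (-0.4053,0.9142)
P = B + 1.72·ex + 2.18·ey = (4.0435,4.8686)

4.04 4.87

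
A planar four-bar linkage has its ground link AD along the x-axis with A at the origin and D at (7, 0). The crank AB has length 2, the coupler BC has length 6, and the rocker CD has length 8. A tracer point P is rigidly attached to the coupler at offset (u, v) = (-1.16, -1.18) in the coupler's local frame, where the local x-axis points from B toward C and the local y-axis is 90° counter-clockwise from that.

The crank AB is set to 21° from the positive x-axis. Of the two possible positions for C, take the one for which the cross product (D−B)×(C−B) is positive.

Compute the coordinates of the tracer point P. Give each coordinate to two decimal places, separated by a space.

A=(0,0), D=(7.00,0)
B = A + 2.00·(cos21°, sin21°) = (1.8672, 0.7167)
|BD| = 5.1826
circle(B,6.00) ∩ circle(D,8.00): a=-0.1100, h=5.9990
  candidates: C₊=(2.5878,6.6733) cross=31.091; C₋=(0.9286,-5.2094) cross=-31.091
  mode + wants cross > 0 → take C=(2.5878,6.6733) (cross=31.091)
ex = (C−B)/|BC| = (0.1201,0.9928); ey = (-0.9928,0.1201)
P = B + -1.16·ex + -1.18·ey = (2.8993,-0.5766)

2.90 -0.58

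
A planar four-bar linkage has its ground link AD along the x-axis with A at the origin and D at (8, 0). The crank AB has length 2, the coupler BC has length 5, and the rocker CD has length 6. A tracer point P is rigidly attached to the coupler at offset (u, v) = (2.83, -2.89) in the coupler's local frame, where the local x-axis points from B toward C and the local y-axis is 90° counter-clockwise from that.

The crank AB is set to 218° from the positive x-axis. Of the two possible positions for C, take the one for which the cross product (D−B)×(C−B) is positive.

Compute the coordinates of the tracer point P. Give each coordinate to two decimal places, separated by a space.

A=(0,0), D=(8.00,0)
B = A + 2.00·(cos218°, sin218°) = (-1.5760, -1.2313)
|BD| = 9.6549
circle(B,5.00) ∩ circle(D,6.00): a=4.2578, h=2.6213
  candidates: C₊=(2.3127,1.9116) cross=25.309; C₋=(2.9813,-3.2882) cross=-25.309
  mode + wants cross > 0 → take C=(2.3127,1.9116) (cross=25.309)
ex = (C−B)/|BC| = (0.7777,0.6286); ey = (-0.6286,0.7777)
P = B + 2.83·ex + -2.89·ey = (2.4416,-1.7001)

2.44 -1.70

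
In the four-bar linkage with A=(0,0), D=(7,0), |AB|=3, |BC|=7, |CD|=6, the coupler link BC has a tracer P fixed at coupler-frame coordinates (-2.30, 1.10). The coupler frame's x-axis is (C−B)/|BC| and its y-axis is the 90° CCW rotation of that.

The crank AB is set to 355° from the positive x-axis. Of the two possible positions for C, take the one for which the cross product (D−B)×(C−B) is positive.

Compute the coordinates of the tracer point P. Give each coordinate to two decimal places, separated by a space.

0.95 -1.79

A=(0,0), D=(7.00,0)
B = A + 3.00·(cos355°, sin355°) = (2.9886, -0.2615)
|BD| = 4.0199
circle(B,7.00) ∩ circle(D,6.00): a=3.6269, h=5.9871
  candidates: C₊=(6.2184,5.9489) cross=24.068; C₋=(6.9972,-6.0000) cross=-24.068
  mode + wants cross > 0 → take C=(6.2184,5.9489) (cross=24.068)
ex = (C−B)/|BC| = (0.4614,0.8872); ey = (-0.8872,0.4614)
P = B + -2.30·ex + 1.10·ey = (0.9515,-1.7945)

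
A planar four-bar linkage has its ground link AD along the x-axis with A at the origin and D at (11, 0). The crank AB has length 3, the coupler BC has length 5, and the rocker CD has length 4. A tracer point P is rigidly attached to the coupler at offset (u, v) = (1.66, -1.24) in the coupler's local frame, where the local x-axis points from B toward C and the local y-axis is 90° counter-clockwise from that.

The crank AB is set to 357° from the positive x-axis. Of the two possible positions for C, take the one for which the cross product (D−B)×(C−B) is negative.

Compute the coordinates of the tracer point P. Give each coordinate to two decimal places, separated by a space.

A=(0,0), D=(11.00,0)
B = A + 3.00·(cos357°, sin357°) = (2.9959, -0.1570)
|BD| = 8.0057
circle(B,5.00) ∩ circle(D,4.00): a=4.5649, h=2.0400
  candidates: C₊=(7.5199,1.9721) cross=16.331; C₋=(7.5999,-2.1070) cross=-16.331
  mode - wants cross < 0 → take C=(7.5999,-2.1070) (cross=-16.331)
ex = (C−B)/|BC| = (0.9208,-0.3900); ey = (0.3900,0.9208)
P = B + 1.66·ex + -1.24·ey = (4.0408,-1.9462)

4.04 -1.95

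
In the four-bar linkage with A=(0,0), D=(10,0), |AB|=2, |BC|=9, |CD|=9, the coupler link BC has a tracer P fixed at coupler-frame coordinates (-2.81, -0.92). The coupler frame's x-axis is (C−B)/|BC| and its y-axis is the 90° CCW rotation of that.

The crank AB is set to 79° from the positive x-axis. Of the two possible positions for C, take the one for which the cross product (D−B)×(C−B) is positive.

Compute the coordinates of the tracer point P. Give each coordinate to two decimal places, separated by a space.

A=(0,0), D=(10.00,0)
B = A + 2.00·(cos79°, sin79°) = (0.3816, 1.9633)
|BD| = 9.8167
circle(B,9.00) ∩ circle(D,9.00): a=4.9084, h=7.5437
  candidates: C₊=(6.6995,8.3730) cross=74.055; C₋=(3.6821,-6.4097) cross=-74.055
  mode + wants cross > 0 → take C=(6.6995,8.3730) (cross=74.055)
ex = (C−B)/|BC| = (0.7020,0.7122); ey = (-0.7122,0.7020)
P = B + -2.81·ex + -0.92·ey = (-0.9357,-0.6838)

-0.94 -0.68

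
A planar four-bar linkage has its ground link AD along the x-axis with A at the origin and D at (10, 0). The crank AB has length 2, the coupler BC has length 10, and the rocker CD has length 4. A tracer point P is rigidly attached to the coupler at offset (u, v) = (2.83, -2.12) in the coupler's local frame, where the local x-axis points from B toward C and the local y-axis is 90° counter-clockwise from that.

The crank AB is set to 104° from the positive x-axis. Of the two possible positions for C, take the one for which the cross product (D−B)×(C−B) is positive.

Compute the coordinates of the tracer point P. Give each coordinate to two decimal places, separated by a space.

A=(0,0), D=(10.00,0)
B = A + 2.00·(cos104°, sin104°) = (-0.4838, 1.9406)
|BD| = 10.6619
circle(B,10.00) ∩ circle(D,4.00): a=9.2702, h=3.7501
  candidates: C₊=(9.3141,3.9408) cross=39.983; C₋=(7.9490,-3.4341) cross=-39.983
  mode + wants cross > 0 → take C=(9.3141,3.9408) (cross=39.983)
ex = (C−B)/|BC| = (0.9798,0.2000); ey = (-0.2000,0.9798)
P = B + 2.83·ex + -2.12·ey = (2.7130,0.4295)

2.71 0.43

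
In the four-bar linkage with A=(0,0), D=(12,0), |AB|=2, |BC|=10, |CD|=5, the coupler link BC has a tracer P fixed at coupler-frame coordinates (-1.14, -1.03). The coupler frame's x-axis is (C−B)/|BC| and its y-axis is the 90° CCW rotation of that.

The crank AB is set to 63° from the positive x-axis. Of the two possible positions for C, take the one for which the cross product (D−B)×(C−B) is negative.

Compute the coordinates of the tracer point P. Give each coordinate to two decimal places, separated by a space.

-0.62 1.61

A=(0,0), D=(12.00,0)
B = A + 2.00·(cos63°, sin63°) = (0.9080, 1.7820)
|BD| = 11.2343
circle(B,10.00) ∩ circle(D,5.00): a=8.9551, h=4.4503
  candidates: C₊=(10.4557,4.7555) cross=49.996; C₋=(9.0438,-4.0325) cross=-49.996
  mode - wants cross < 0 → take C=(9.0438,-4.0325) (cross=-49.996)
ex = (C−B)/|BC| = (0.8136,-0.5814); ey = (0.5814,0.8136)
P = B + -1.14·ex + -1.03·ey = (-0.6184,1.6069)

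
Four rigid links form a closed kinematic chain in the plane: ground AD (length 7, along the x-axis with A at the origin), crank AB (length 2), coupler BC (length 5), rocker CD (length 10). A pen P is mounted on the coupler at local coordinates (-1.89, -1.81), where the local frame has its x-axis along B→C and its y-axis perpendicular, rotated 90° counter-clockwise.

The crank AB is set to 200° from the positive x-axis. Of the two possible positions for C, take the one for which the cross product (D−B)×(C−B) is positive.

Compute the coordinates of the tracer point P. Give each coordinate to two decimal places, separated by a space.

-0.02 -2.52

A=(0,0), D=(7.00,0)
B = A + 2.00·(cos200°, sin200°) = (-1.8794, -0.6840)
|BD| = 8.9057
circle(B,5.00) ∩ circle(D,10.00): a=0.2421, h=4.9941
  candidates: C₊=(-2.0216,4.3139) cross=44.476; C₋=(-1.2544,-5.6448) cross=-44.476
  mode + wants cross > 0 → take C=(-2.0216,4.3139) (cross=44.476)
ex = (C−B)/|BC| = (-0.0285,0.9996); ey = (-0.9996,-0.0285)
P = B + -1.89·ex + -1.81·ey = (-0.0163,-2.5218)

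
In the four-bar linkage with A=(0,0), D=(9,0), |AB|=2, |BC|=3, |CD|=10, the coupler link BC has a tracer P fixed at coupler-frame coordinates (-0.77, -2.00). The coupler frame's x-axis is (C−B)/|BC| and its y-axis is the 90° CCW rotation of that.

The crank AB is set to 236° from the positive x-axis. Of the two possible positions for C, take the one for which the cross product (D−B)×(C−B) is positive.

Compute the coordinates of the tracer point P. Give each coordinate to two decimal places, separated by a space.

0.82 -2.56

A=(0,0), D=(9.00,0)
B = A + 2.00·(cos236°, sin236°) = (-1.1184, -1.6581)
|BD| = 10.2533
circle(B,3.00) ∩ circle(D,10.00): a=0.6891, h=2.9198
  candidates: C₊=(-0.9105,1.3347) cross=29.938; C₋=(0.0338,-4.4280) cross=-29.938
  mode + wants cross > 0 → take C=(-0.9105,1.3347) (cross=29.938)
ex = (C−B)/|BC| = (0.0693,0.9976); ey = (-0.9976,0.0693)
P = B + -0.77·ex + -2.00·ey = (0.8235,-2.5648)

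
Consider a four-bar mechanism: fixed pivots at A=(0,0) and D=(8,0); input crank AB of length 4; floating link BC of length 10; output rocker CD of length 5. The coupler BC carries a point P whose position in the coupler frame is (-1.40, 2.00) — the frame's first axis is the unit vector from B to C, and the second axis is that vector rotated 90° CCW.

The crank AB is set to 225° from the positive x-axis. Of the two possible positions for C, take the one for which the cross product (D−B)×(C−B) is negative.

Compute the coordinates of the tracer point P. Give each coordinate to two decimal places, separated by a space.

A=(0,0), D=(8.00,0)
B = A + 4.00·(cos225°, sin225°) = (-2.8284, -2.8284)
|BD| = 11.1917
circle(B,10.00) ∩ circle(D,5.00): a=8.9466, h=4.4676
  candidates: C₊=(4.6986,3.7551) cross=50.000; C₋=(6.9568,-4.8900) cross=-50.000
  mode - wants cross < 0 → take C=(6.9568,-4.8900) (cross=-50.000)
ex = (C−B)/|BC| = (0.9785,-0.2062); ey = (0.2062,0.9785)
P = B + -1.40·ex + 2.00·ey = (-3.7860,-0.5828)

-3.79 -0.58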